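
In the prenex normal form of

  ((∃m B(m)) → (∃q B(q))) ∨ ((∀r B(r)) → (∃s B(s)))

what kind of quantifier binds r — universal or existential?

Rewrite implications/biconditionals: A → B as ¬A ∨ B.
  ¬(∃m B(m)) ∨ (∃q B(q)) ∨ ¬(∀r B(r)) ∨ (∃s B(s))
Push ¬ through the quantifiers and connectives to reach negation normal form:
  (∀m ¬B(m)) ∨ (∃q B(q)) ∨ (∃r ¬B(r)) ∨ (∃s B(s))
All bound variables are already distinct, so no renaming is needed.
Pull the quantifiers to the front (each side's bound variable is not free in the other side):
  ∀m ∃q ∃r ∃s (¬B(m) ∨ B(q) ∨ ¬B(r) ∨ B(s))
The quantifier ∀r sits under an odd number of negations (counting the antecedent side of each →), so it flips to ∃r.

existential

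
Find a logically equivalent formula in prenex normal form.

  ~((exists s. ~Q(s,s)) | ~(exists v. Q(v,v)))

Move each ¬ inward, flipping quantifiers it crosses:
  (forall s. Q(s,s)) & (exists v. Q(v,v))
All bound variables are already distinct, so no renaming is needed.
Pull the quantifiers to the front (each side's bound variable is not free in the other side):
  forall s. exists v. (Q(s,s) & Q(v,v))

forall s. exists v. (Q(s,s) & Q(v,v))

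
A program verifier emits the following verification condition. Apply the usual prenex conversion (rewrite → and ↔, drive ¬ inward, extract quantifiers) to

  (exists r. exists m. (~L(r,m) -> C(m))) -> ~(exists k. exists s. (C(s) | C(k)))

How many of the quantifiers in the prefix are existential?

0

Eliminate → and ↔ using ¬ and ∨.
  ~(exists r. exists m. (~~L(r,m) | C(m))) | ~(exists k. exists s. (C(s) | C(k)))
Drive negations inward (¬∀x A ≡ ∃x ¬A, ¬∃x A ≡ ∀x ¬A, De Morgan for ∧/∨):
  (forall r. forall m. (~L(r,m) & ~C(m))) | (forall k. forall s. (~C(s) & ~C(k)))
Finally move all quantifiers to the prefix:
  forall r. forall m. forall k. forall s. (~L(r,m) & ~C(m) | ~C(s) & ~C(k))
The prefix is forall r forall m forall k forall s: 4 universal, 0 existential.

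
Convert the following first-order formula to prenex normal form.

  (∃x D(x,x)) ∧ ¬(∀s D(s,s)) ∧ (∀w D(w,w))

Drive negations inward (¬∀x A ≡ ∃x ¬A, ¬∃x A ≡ ∀x ¬A, De Morgan for ∧/∨):
  (∃x D(x,x)) ∧ (∃s ¬D(s,s)) ∧ (∀w D(w,w))
Extract every quantifier outward, since the variables are now distinct and don't occur free across branches:
  ∃x ∃s ∀w (D(x,x) ∧ ¬D(s,s) ∧ D(w,w))

∃x ∃s ∀w (D(x,x) ∧ ¬D(s,s) ∧ D(w,w))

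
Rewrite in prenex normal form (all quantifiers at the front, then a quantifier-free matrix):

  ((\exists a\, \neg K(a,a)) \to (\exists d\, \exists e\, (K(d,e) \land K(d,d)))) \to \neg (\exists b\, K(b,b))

Eliminate → and ↔ using ¬ and ∨.
  \neg (\neg (\exists a\, \neg K(a,a)) \lor (\exists d\, \exists e\, (K(d,e) \land K(d,d)))) \lor \neg (\exists b\, K(b,b))
Push ¬ through the quantifiers and connectives to reach negation normal form:
  (\exists a\, \neg K(a,a)) \land (\forall d\, \forall e\, (\neg K(d,e) \lor \neg K(d,d))) \lor (\forall b\, \neg K(b,b))
All bound variables are already distinct, so no renaming is needed.
Pull the quantifiers to the front (each side's bound variable is not free in the other side):
  \exists a\, \forall d\, \forall e\, \forall b\, (\neg K(a,a) \land (\neg K(d,e) \lor \neg K(d,d)) \lor \neg K(b,b))

\exists a\, \forall d\, \forall e\, \forall b\, (\neg K(a,a) \land (\neg K(d,e) \lor \neg K(d,d)) \lor \neg K(b,b))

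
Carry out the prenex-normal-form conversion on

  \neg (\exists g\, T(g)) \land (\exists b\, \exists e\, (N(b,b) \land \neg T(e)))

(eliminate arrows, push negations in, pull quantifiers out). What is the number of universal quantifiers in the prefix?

Move each ¬ inward, flipping quantifiers it crosses:
  (\forall g\, \neg T(g)) \land (\exists b\, \exists e\, (N(b,b) \land \neg T(e)))
All bound variables are already distinct, so no renaming is needed.
Extract every quantifier outward, since the variables are now distinct and don't occur free across branches:
  \forall g\, \exists b\, \exists e\, (\neg T(g) \land N(b,b) \land \neg T(e))
The prefix is \forall g \exists b \exists e: 1 universal, 2 existential.

1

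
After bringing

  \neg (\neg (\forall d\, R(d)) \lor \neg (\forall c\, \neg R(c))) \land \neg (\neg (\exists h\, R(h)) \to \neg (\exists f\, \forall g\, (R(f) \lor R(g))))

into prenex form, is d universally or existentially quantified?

First replace A → B with ¬A ∨ B.
  \neg (\neg (\forall d\, R(d)) \lor \neg (\forall c\, \neg R(c))) \land \neg (\neg \neg (\exists h\, R(h)) \lor \neg (\exists f\, \forall g\, (R(f) \lor R(g))))
Drive negations inward (¬∀x A ≡ ∃x ¬A, ¬∃x A ≡ ∀x ¬A, De Morgan for ∧/∨):
  (\forall d\, R(d)) \land (\forall c\, \neg R(c)) \land (\forall h\, \neg R(h)) \land (\exists f\, \forall g\, (R(f) \lor R(g)))
All bound variables are already distinct, so no renaming is needed.
Finally move all quantifiers to the prefix:
  \forall d\, \forall c\, \forall h\, \exists f\, \forall g\, (R(d) \land \neg R(c) \land \neg R(h) \land (R(f) \lor R(g)))
The quantifier \forall d sits under an even number of negations (counting the antecedent side of each →), so it remains universal.

universal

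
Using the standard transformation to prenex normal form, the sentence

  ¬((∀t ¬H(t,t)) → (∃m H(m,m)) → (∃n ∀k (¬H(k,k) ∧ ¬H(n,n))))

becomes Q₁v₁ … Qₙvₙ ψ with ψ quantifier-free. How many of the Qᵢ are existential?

2

Eliminate → and ↔ using ¬ and ∨.
  ¬(¬(∀t ¬H(t,t)) ∨ ¬(∃m H(m,m)) ∨ (∃n ∀k (¬H(k,k) ∧ ¬H(n,n))))
Push ¬ through the quantifiers and connectives to reach negation normal form:
  (∀t ¬H(t,t)) ∧ (∃m H(m,m)) ∧ (∀n ∃k (H(k,k) ∨ H(n,n)))
Pull the quantifiers to the front (each side's bound variable is not free in the other side):
  ∀t ∃m ∀n ∃k (¬H(t,t) ∧ H(m,m) ∧ (H(k,k) ∨ H(n,n)))
The prefix is ∀t ∃m ∀n ∃k: 2 universal, 2 existential.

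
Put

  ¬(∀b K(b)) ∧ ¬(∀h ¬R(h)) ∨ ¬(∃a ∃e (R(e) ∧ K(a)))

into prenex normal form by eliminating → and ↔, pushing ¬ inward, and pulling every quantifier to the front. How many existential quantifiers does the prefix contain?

Move each ¬ inward, flipping quantifiers it crosses:
  (∃b ¬K(b)) ∧ (∃h R(h)) ∨ (∀a ∀e (¬R(e) ∨ ¬K(a)))
Finally move all quantifiers to the prefix:
  ∃b ∃h ∀a ∀e (¬K(b) ∧ R(h) ∨ ¬R(e) ∨ ¬K(a))
The prefix is ∃b ∃h ∀a ∀e: 2 universal, 2 existential.

2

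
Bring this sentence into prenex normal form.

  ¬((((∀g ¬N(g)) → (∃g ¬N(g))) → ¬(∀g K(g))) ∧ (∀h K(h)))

∃g ∃w1 ∀w ∃h ((N(g) ∨ ¬N(w1)) ∧ K(w) ∨ ¬K(h))

First replace A → B with ¬A ∨ B.
  ¬((¬(¬(∀g ¬N(g)) ∨ (∃g ¬N(g))) ∨ ¬(∀g K(g))) ∧ (∀h K(h)))
Drive negations inward (¬∀x A ≡ ∃x ¬A, ¬∃x A ≡ ∀x ¬A, De Morgan for ∧/∨):
  ((∃g N(g)) ∨ (∃g ¬N(g))) ∧ (∀g K(g)) ∨ (∃h ¬K(h))
Give each quantifier a distinct variable: g↦w1, g↦w.
  ((∃g N(g)) ∨ (∃w1 ¬N(w1))) ∧ (∀w K(w)) ∨ (∃h ¬K(h))
Pull the quantifiers to the front (each side's bound variable is not free in the other side):
  ∃g ∃w1 ∀w ∃h ((N(g) ∨ ¬N(w1)) ∧ K(w) ∨ ¬K(h))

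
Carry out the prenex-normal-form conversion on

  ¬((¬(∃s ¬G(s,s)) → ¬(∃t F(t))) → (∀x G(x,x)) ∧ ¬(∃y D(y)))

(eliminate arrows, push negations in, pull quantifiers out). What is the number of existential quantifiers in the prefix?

3

Eliminate → and ↔ using ¬ and ∨.
  ¬(¬(¬¬(∃s ¬G(s,s)) ∨ ¬(∃t F(t))) ∨ (∀x G(x,x)) ∧ ¬(∃y D(y)))
Drive negations inward (¬∀x A ≡ ∃x ¬A, ¬∃x A ≡ ∀x ¬A, De Morgan for ∧/∨):
  ((∃s ¬G(s,s)) ∨ (∀t ¬F(t))) ∧ ((∃x ¬G(x,x)) ∨ (∃y D(y)))
All bound variables are already distinct, so no renaming is needed.
Finally move all quantifiers to the prefix:
  ∃s ∀t ∃x ∃y ((¬G(s,s) ∨ ¬F(t)) ∧ (¬G(x,x) ∨ D(y)))
The prefix is ∃s ∀t ∃x ∃y: 1 universal, 3 existential.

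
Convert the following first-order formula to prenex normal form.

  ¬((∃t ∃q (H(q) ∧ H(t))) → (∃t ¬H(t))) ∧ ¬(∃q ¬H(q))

∃t ∃q ∀u ∀w (H(q) ∧ H(t) ∧ H(u) ∧ H(w))

First replace A → B with ¬A ∨ B.
  ¬(¬(∃t ∃q (H(q) ∧ H(t))) ∨ (∃t ¬H(t))) ∧ ¬(∃q ¬H(q))
Drive negations inward (¬∀x A ≡ ∃x ¬A, ¬∃x A ≡ ∀x ¬A, De Morgan for ∧/∨):
  (∃t ∃q (H(q) ∧ H(t))) ∧ (∀t H(t)) ∧ (∀q H(q))
Standardize variables apart so no two quantifiers bind the same name: t↦u, q↦w.
  (∃t ∃q (H(q) ∧ H(t))) ∧ (∀u H(u)) ∧ (∀w H(w))
Pull the quantifiers to the front (each side's bound variable is not free in the other side):
  ∃t ∃q ∀u ∀w (H(q) ∧ H(t) ∧ H(u) ∧ H(w))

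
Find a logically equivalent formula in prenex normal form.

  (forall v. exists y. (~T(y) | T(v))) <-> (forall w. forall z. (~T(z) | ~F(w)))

exists v. forall y. forall w. forall z. exists x1. exists v1. forall r. exists c. ((T(y) & ~T(v) | ~T(z) | ~F(w)) & (T(v1) & F(x1) | ~T(c) | T(r)))

Rewrite implications/biconditionals: A → B as ¬A ∨ B; A ↔ B as (¬A ∨ B) ∧ (¬B ∨ A).
  (~(forall v. exists y. (~T(y) | T(v))) | (forall w. forall z. (~T(z) | ~F(w)))) & (~(forall w. forall z. (~T(z) | ~F(w))) | (forall v. exists y. (~T(y) | T(v))))
Drive negations inward (¬∀x A ≡ ∃x ¬A, ¬∃x A ≡ ∀x ¬A, De Morgan for ∧/∨):
  ((exists v. forall y. (T(y) & ~T(v))) | (forall w. forall z. (~T(z) | ~F(w)))) & ((exists w. exists z. (T(z) & F(w))) | (forall v. exists y. (~T(y) | T(v))))
Rename bound variables to avoid capture: w↦x1, z↦v1, v↦r, y↦c.
  ((exists v. forall y. (T(y) & ~T(v))) | (forall w. forall z. (~T(z) | ~F(w)))) & ((exists x1. exists v1. (T(v1) & F(x1))) | (forall r. exists c. (~T(c) | T(r))))
Extract every quantifier outward, since the variables are now distinct and don't occur free across branches:
  exists v. forall y. forall w. forall z. exists x1. exists v1. forall r. exists c. ((T(y) & ~T(v) | ~T(z) | ~F(w)) & (T(v1) & F(x1) | ~T(c) | T(r)))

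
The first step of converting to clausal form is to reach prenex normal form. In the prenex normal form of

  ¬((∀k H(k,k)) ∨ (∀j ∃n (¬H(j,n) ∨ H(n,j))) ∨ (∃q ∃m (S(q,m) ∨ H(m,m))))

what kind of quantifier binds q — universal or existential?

universal

Move each ¬ inward, flipping quantifiers it crosses:
  (∃k ¬H(k,k)) ∧ (∃j ∀n (H(j,n) ∧ ¬H(n,j))) ∧ (∀q ∀m (¬S(q,m) ∧ ¬H(m,m)))
All bound variables are already distinct, so no renaming is needed.
Finally move all quantifiers to the prefix:
  ∃k ∃j ∀n ∀q ∀m (¬H(k,k) ∧ H(j,n) ∧ ¬H(n,j) ∧ ¬S(q,m) ∧ ¬H(m,m))
The quantifier ∃q sits under an odd number of negations, so it flips to ∀q.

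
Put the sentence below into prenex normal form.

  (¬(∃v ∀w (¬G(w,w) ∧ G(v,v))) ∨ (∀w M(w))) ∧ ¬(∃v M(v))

∀v ∃w ∀z1 ∀u1 ((G(w,w) ∨ ¬G(v,v) ∨ M(z1)) ∧ ¬M(u1))

Move each ¬ inward, flipping quantifiers it crosses:
  ((∀v ∃w (G(w,w) ∨ ¬G(v,v))) ∨ (∀w M(w))) ∧ (∀v ¬M(v))
Rename bound variables to avoid capture: w↦z1, v↦u1.
  ((∀v ∃w (G(w,w) ∨ ¬G(v,v))) ∨ (∀z1 M(z1))) ∧ (∀u1 ¬M(u1))
Finally move all quantifiers to the prefix:
  ∀v ∃w ∀z1 ∀u1 ((G(w,w) ∨ ¬G(v,v) ∨ M(z1)) ∧ ¬M(u1))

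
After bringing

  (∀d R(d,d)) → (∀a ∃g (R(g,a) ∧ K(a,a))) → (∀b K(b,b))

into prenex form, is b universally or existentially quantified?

universal

Rewrite implications/biconditionals: A → B as ¬A ∨ B.
  ¬(∀d R(d,d)) ∨ ¬(∀a ∃g (R(g,a) ∧ K(a,a))) ∨ (∀b K(b,b))
Push ¬ through the quantifiers and connectives to reach negation normal form:
  (∃d ¬R(d,d)) ∨ (∃a ∀g (¬R(g,a) ∨ ¬K(a,a))) ∨ (∀b K(b,b))
Extract every quantifier outward, since the variables are now distinct and don't occur free across branches:
  ∃d ∃a ∀g ∀b (¬R(d,d) ∨ ¬R(g,a) ∨ ¬K(a,a) ∨ K(b,b))
The quantifier ∀b sits under an even number of negations (counting the antecedent side of each →), so it remains universal.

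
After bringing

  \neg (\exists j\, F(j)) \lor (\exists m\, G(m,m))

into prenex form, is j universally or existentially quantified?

Drive negations inward (¬∀x A ≡ ∃x ¬A, ¬∃x A ≡ ∀x ¬A, De Morgan for ∧/∨):
  (\forall j\, \neg F(j)) \lor (\exists m\, G(m,m))
All bound variables are already distinct, so no renaming is needed.
Extract every quantifier outward, since the variables are now distinct and don't occur free across branches:
  \forall j\, \exists m\, (\neg F(j) \lor G(m,m))
The quantifier \exists j sits under an odd number of negations, so it flips to \forall j.

universal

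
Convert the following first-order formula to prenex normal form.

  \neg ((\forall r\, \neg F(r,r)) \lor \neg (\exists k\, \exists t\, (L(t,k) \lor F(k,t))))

Drive negations inward (¬∀x A ≡ ∃x ¬A, ¬∃x A ≡ ∀x ¬A, De Morgan for ∧/∨):
  (\exists r\, F(r,r)) \land (\exists k\, \exists t\, (L(t,k) \lor F(k,t)))
All bound variables are already distinct, so no renaming is needed.
Pull the quantifiers to the front (each side's bound variable is not free in the other side):
  \exists r\, \exists k\, \exists t\, (F(r,r) \land (L(t,k) \lor F(k,t)))

\exists r\, \exists k\, \exists t\, (F(r,r) \land (L(t,k) \lor F(k,t)))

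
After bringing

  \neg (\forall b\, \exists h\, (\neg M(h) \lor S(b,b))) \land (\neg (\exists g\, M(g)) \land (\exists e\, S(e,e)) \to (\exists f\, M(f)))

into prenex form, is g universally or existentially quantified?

First replace A → B with ¬A ∨ B.
  \neg (\forall b\, \exists h\, (\neg M(h) \lor S(b,b))) \land (\neg (\neg (\exists g\, M(g)) \land (\exists e\, S(e,e))) \lor (\exists f\, M(f)))
Move each ¬ inward, flipping quantifiers it crosses:
  (\exists b\, \forall h\, (M(h) \land \neg S(b,b))) \land ((\exists g\, M(g)) \lor (\forall e\, \neg S(e,e)) \lor (\exists f\, M(f)))
Finally move all quantifiers to the prefix:
  \exists b\, \forall h\, \exists g\, \forall e\, \exists f\, (M(h) \land \neg S(b,b) \land (M(g) \lor \neg S(e,e) \lor M(f)))
The quantifier \exists g sits under an even number of negations (counting the antecedent side of each →), so it remains existential.

existential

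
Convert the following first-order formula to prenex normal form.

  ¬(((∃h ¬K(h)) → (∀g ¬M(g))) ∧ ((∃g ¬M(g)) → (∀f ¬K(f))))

∃h ∃g ∃x1 ∃f (¬K(h) ∧ M(g) ∨ ¬M(x1) ∧ K(f))

First replace A → B with ¬A ∨ B.
  ¬((¬(∃h ¬K(h)) ∨ (∀g ¬M(g))) ∧ (¬(∃g ¬M(g)) ∨ (∀f ¬K(f))))
Move each ¬ inward, flipping quantifiers it crosses:
  (∃h ¬K(h)) ∧ (∃g M(g)) ∨ (∃g ¬M(g)) ∧ (∃f K(f))
Standardize variables apart so no two quantifiers bind the same name: g↦x1.
  (∃h ¬K(h)) ∧ (∃g M(g)) ∨ (∃x1 ¬M(x1)) ∧ (∃f K(f))
Pull the quantifiers to the front (each side's bound variable is not free in the other side):
  ∃h ∃g ∃x1 ∃f (¬K(h) ∧ M(g) ∨ ¬M(x1) ∧ K(f))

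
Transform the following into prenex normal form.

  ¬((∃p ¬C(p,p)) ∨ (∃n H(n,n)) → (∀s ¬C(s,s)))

∃p ∃n ∃s ((¬C(p,p) ∨ H(n,n)) ∧ C(s,s))

First replace A → B with ¬A ∨ B.
  ¬(¬((∃p ¬C(p,p)) ∨ (∃n H(n,n))) ∨ (∀s ¬C(s,s)))
Move each ¬ inward, flipping quantifiers it crosses:
  ((∃p ¬C(p,p)) ∨ (∃n H(n,n))) ∧ (∃s C(s,s))
All bound variables are already distinct, so no renaming is needed.
Extract every quantifier outward, since the variables are now distinct and don't occur free across branches:
  ∃p ∃n ∃s ((¬C(p,p) ∨ H(n,n)) ∧ C(s,s))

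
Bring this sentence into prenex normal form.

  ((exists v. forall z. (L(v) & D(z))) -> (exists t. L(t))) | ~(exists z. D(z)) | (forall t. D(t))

Rewrite implications/biconditionals: A → B as ¬A ∨ B.
  ~(exists v. forall z. (L(v) & D(z))) | (exists t. L(t)) | ~(exists z. D(z)) | (forall t. D(t))
Drive negations inward (¬∀x A ≡ ∃x ¬A, ¬∃x A ≡ ∀x ¬A, De Morgan for ∧/∨):
  (forall v. exists z. (~L(v) | ~D(z))) | (exists t. L(t)) | (forall z. ~D(z)) | (forall t. D(t))
Rename bound variables to avoid capture: z↦a, t↦c.
  (forall v. exists z. (~L(v) | ~D(z))) | (exists t. L(t)) | (forall a. ~D(a)) | (forall c. D(c))
Extract every quantifier outward, since the variables are now distinct and don't occur free across branches:
  forall v. exists z. exists t. forall a. forall c. (~L(v) | ~D(z) | L(t) | ~D(a) | D(c))

forall v. exists z. exists t. forall a. forall c. (~L(v) | ~D(z) | L(t) | ~D(a) | D(c))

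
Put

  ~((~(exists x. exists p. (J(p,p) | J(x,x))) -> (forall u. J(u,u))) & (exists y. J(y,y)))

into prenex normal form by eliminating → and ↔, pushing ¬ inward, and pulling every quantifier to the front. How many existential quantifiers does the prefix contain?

1

First replace A → B with ¬A ∨ B.
  ~((~~(exists x. exists p. (J(p,p) | J(x,x))) | (forall u. J(u,u))) & (exists y. J(y,y)))
Drive negations inward (¬∀x A ≡ ∃x ¬A, ¬∃x A ≡ ∀x ¬A, De Morgan for ∧/∨):
  (forall x. forall p. (~J(p,p) & ~J(x,x))) & (exists u. ~J(u,u)) | (forall y. ~J(y,y))
Extract every quantifier outward, since the variables are now distinct and don't occur free across branches:
  forall x. forall p. exists u. forall y. (~J(p,p) & ~J(x,x) & ~J(u,u) | ~J(y,y))
The prefix is forall x forall p exists u forall y: 3 universal, 1 existential.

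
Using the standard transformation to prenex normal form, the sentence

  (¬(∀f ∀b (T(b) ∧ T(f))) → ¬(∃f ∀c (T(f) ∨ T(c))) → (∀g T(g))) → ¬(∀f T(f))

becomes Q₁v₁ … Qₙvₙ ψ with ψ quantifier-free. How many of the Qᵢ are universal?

1

Rewrite implications/biconditionals: A → B as ¬A ∨ B.
  ¬(¬¬(∀f ∀b (T(b) ∧ T(f))) ∨ ¬¬(∃f ∀c (T(f) ∨ T(c))) ∨ (∀g T(g))) ∨ ¬(∀f T(f))
Move each ¬ inward, flipping quantifiers it crosses:
  (∃f ∃b (¬T(b) ∨ ¬T(f))) ∧ (∀f ∃c (¬T(f) ∧ ¬T(c))) ∧ (∃g ¬T(g)) ∨ (∃f ¬T(f))
Give each quantifier a distinct variable: f↦p, f↦z.
  (∃f ∃b (¬T(b) ∨ ¬T(f))) ∧ (∀p ∃c (¬T(p) ∧ ¬T(c))) ∧ (∃g ¬T(g)) ∨ (∃z ¬T(z))
Extract every quantifier outward, since the variables are now distinct and don't occur free across branches:
  ∃f ∃b ∀p ∃c ∃g ∃z ((¬T(b) ∨ ¬T(f)) ∧ ¬T(p) ∧ ¬T(c) ∧ ¬T(g) ∨ ¬T(z))
The prefix is ∃f ∃b ∀p ∃c ∃g ∃z: 1 universal, 5 existential.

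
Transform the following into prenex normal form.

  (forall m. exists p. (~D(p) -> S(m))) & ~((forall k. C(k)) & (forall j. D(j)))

forall m. exists p. exists k. exists j. ((D(p) | S(m)) & (~C(k) | ~D(j)))

Rewrite implications/biconditionals: A → B as ¬A ∨ B.
  (forall m. exists p. (~~D(p) | S(m))) & ~((forall k. C(k)) & (forall j. D(j)))
Drive negations inward (¬∀x A ≡ ∃x ¬A, ¬∃x A ≡ ∀x ¬A, De Morgan for ∧/∨):
  (forall m. exists p. (D(p) | S(m))) & ((exists k. ~C(k)) | (exists j. ~D(j)))
Finally move all quantifiers to the prefix:
  forall m. exists p. exists k. exists j. ((D(p) | S(m)) & (~C(k) | ~D(j)))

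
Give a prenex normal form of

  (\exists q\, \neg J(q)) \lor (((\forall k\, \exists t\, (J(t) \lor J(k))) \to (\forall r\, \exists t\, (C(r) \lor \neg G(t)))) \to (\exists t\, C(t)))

Rewrite implications/biconditionals: A → B as ¬A ∨ B.
  (\exists q\, \neg J(q)) \lor \neg (\neg (\forall k\, \exists t\, (J(t) \lor J(k))) \lor (\forall r\, \exists t\, (C(r) \lor \neg G(t)))) \lor (\exists t\, C(t))
Drive negations inward (¬∀x A ≡ ∃x ¬A, ¬∃x A ≡ ∀x ¬A, De Morgan for ∧/∨):
  (\exists q\, \neg J(q)) \lor (\forall k\, \exists t\, (J(t) \lor J(k))) \land (\exists r\, \forall t\, (\neg C(r) \land G(t))) \lor (\exists t\, C(t))
Standardize variables apart so no two quantifiers bind the same name: t↦w1, t↦u1.
  (\exists q\, \neg J(q)) \lor (\forall k\, \exists t\, (J(t) \lor J(k))) \land (\exists r\, \forall w1\, (\neg C(r) \land G(w1))) \lor (\exists u1\, C(u1))
Pull the quantifiers to the front (each side's bound variable is not free in the other side):
  \exists q\, \forall k\, \exists t\, \exists r\, \forall w1\, \exists u1\, (\neg J(q) \lor (J(t) \lor J(k)) \land \neg C(r) \land G(w1) \lor C(u1))

\exists q\, \forall k\, \exists t\, \exists r\, \forall w1\, \exists u1\, (\neg J(q) \lor (J(t) \lor J(k)) \land \neg C(r) \land G(w1) \lor C(u1))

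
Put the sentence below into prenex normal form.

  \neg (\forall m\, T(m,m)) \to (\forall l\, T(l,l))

Rewrite implications/biconditionals: A → B as ¬A ∨ B.
  \neg \neg (\forall m\, T(m,m)) \lor (\forall l\, T(l,l))
Move each ¬ inward, flipping quantifiers it crosses:
  (\forall m\, T(m,m)) \lor (\forall l\, T(l,l))
Finally move all quantifiers to the prefix:
  \forall m\, \forall l\, (T(m,m) \lor T(l,l))

\forall m\, \forall l\, (T(m,m) \lor T(l,l))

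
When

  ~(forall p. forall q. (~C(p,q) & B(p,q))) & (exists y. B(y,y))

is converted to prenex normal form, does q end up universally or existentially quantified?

Drive negations inward (¬∀x A ≡ ∃x ¬A, ¬∃x A ≡ ∀x ¬A, De Morgan for ∧/∨):
  (exists p. exists q. (C(p,q) | ~B(p,q))) & (exists y. B(y,y))
All bound variables are already distinct, so no renaming is needed.
Finally move all quantifiers to the prefix:
  exists p. exists q. exists y. ((C(p,q) | ~B(p,q)) & B(y,y))
The quantifier forall q sits under an odd number of negations, so it flips to exists q.

existential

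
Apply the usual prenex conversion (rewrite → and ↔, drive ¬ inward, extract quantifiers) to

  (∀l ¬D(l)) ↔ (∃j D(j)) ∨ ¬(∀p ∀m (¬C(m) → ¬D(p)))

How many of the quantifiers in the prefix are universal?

4

First replace A → B with ¬A ∨ B; A ↔ B as (¬A ∨ B) ∧ (¬B ∨ A).
  (¬(∀l ¬D(l)) ∨ (∃j D(j)) ∨ ¬(∀p ∀m (¬¬C(m) ∨ ¬D(p)))) ∧ (¬((∃j D(j)) ∨ ¬(∀p ∀m (¬¬C(m) ∨ ¬D(p)))) ∨ (∀l ¬D(l)))
Drive negations inward (¬∀x A ≡ ∃x ¬A, ¬∃x A ≡ ∀x ¬A, De Morgan for ∧/∨):
  ((∃l D(l)) ∨ (∃j D(j)) ∨ (∃p ∃m (¬C(m) ∧ D(p)))) ∧ ((∀j ¬D(j)) ∧ (∀p ∀m (C(m) ∨ ¬D(p))) ∨ (∀l ¬D(l)))
Rename bound variables to avoid capture: j↦b, p↦v1, m↦x, l↦y.
  ((∃l D(l)) ∨ (∃j D(j)) ∨ (∃p ∃m (¬C(m) ∧ D(p)))) ∧ ((∀b ¬D(b)) ∧ (∀v1 ∀x (C(x) ∨ ¬D(v1))) ∨ (∀y ¬D(y)))
Pull the quantifiers to the front (each side's bound variable is not free in the other side):
  ∃l ∃j ∃p ∃m ∀b ∀v1 ∀x ∀y ((D(l) ∨ D(j) ∨ ¬C(m) ∧ D(p)) ∧ (¬D(b) ∧ (C(x) ∨ ¬D(v1)) ∨ ¬D(y)))
The prefix is ∃l ∃j ∃p ∃m ∀b ∀v1 ∀x ∀y: 4 universal, 4 existential.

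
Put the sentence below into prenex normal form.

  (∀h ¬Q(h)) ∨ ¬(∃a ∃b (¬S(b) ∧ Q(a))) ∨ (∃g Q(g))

Drive negations inward (¬∀x A ≡ ∃x ¬A, ¬∃x A ≡ ∀x ¬A, De Morgan for ∧/∨):
  (∀h ¬Q(h)) ∨ (∀a ∀b (S(b) ∨ ¬Q(a))) ∨ (∃g Q(g))
All bound variables are already distinct, so no renaming is needed.
Extract every quantifier outward, since the variables are now distinct and don't occur free across branches:
  ∀h ∀a ∀b ∃g (¬Q(h) ∨ S(b) ∨ ¬Q(a) ∨ Q(g))

∀h ∀a ∀b ∃g (¬Q(h) ∨ S(b) ∨ ¬Q(a) ∨ Q(g))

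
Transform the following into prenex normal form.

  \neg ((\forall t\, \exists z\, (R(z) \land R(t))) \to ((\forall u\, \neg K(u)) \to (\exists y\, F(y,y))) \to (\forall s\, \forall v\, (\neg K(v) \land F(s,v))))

Eliminate → and ↔ using ¬ and ∨.
  \neg (\neg (\forall t\, \exists z\, (R(z) \land R(t))) \lor \neg (\neg (\forall u\, \neg K(u)) \lor (\exists y\, F(y,y))) \lor (\forall s\, \forall v\, (\neg K(v) \land F(s,v))))
Move each ¬ inward, flipping quantifiers it crosses:
  (\forall t\, \exists z\, (R(z) \land R(t))) \land ((\exists u\, K(u)) \lor (\exists y\, F(y,y))) \land (\exists s\, \exists v\, (K(v) \lor \neg F(s,v)))
Extract every quantifier outward, since the variables are now distinct and don't occur free across branches:
  \forall t\, \exists z\, \exists u\, \exists y\, \exists s\, \exists v\, (R(z) \land R(t) \land (K(u) \lor F(y,y)) \land (K(v) \lor \neg F(s,v)))

\forall t\, \exists z\, \exists u\, \exists y\, \exists s\, \exists v\, (R(z) \land R(t) \land (K(u) \lor F(y,y)) \land (K(v) \lor \neg F(s,v)))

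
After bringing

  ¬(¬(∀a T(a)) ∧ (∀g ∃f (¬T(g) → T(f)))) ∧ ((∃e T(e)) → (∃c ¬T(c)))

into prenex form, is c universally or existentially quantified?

Eliminate → and ↔ using ¬ and ∨.
  ¬(¬(∀a T(a)) ∧ (∀g ∃f (¬¬T(g) ∨ T(f)))) ∧ (¬(∃e T(e)) ∨ (∃c ¬T(c)))
Push ¬ through the quantifiers and connectives to reach negation normal form:
  ((∀a T(a)) ∨ (∃g ∀f (¬T(g) ∧ ¬T(f)))) ∧ ((∀e ¬T(e)) ∨ (∃c ¬T(c)))
Pull the quantifiers to the front (each side's bound variable is not free in the other side):
  ∀a ∃g ∀f ∀e ∃c ((T(a) ∨ ¬T(g) ∧ ¬T(f)) ∧ (¬T(e) ∨ ¬T(c)))
The quantifier ∃c sits under an even number of negations (counting the antecedent side of each →), so it remains existential.

existential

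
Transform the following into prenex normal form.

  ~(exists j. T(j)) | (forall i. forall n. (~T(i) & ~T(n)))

forall j. forall i. forall n. (~T(j) | ~T(i) & ~T(n))

Push ¬ through the quantifiers and connectives to reach negation normal form:
  (forall j. ~T(j)) | (forall i. forall n. (~T(i) & ~T(n)))
Pull the quantifiers to the front (each side's bound variable is not free in the other side):
  forall j. forall i. forall n. (~T(j) | ~T(i) & ~T(n))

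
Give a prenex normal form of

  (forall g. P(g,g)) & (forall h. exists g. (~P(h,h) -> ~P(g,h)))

forall g. forall h. exists w1. (P(g,g) & (P(h,h) | ~P(w1,h)))

Rewrite implications/biconditionals: A → B as ¬A ∨ B.
  (forall g. P(g,g)) & (forall h. exists g. (~~P(h,h) | ~P(g,h)))
Push ¬ through the quantifiers and connectives to reach negation normal form:
  (forall g. P(g,g)) & (forall h. exists g. (P(h,h) | ~P(g,h)))
Give each quantifier a distinct variable: g↦w1.
  (forall g. P(g,g)) & (forall h. exists w1. (P(h,h) | ~P(w1,h)))
Pull the quantifiers to the front (each side's bound variable is not free in the other side):
  forall g. forall h. exists w1. (P(g,g) & (P(h,h) | ~P(w1,h)))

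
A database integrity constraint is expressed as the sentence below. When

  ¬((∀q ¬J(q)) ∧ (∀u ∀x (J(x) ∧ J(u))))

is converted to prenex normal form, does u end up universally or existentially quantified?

Drive negations inward (¬∀x A ≡ ∃x ¬A, ¬∃x A ≡ ∀x ¬A, De Morgan for ∧/∨):
  (∃q J(q)) ∨ (∃u ∃x (¬J(x) ∨ ¬J(u)))
Finally move all quantifiers to the prefix:
  ∃q ∃u ∃x (J(q) ∨ ¬J(x) ∨ ¬J(u))
The quantifier ∀u sits under an odd number of negations, so it flips to ∃u.

existential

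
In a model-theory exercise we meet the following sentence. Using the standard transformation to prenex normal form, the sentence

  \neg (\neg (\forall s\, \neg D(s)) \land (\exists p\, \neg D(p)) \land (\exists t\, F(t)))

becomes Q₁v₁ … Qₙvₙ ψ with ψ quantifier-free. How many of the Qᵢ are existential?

0

Drive negations inward (¬∀x A ≡ ∃x ¬A, ¬∃x A ≡ ∀x ¬A, De Morgan for ∧/∨):
  (\forall s\, \neg D(s)) \lor (\forall p\, D(p)) \lor (\forall t\, \neg F(t))
Pull the quantifiers to the front (each side's bound variable is not free in the other side):
  \forall s\, \forall p\, \forall t\, (\neg D(s) \lor D(p) \lor \neg F(t))
The prefix is \forall s \forall p \forall t: 3 universal, 0 existential.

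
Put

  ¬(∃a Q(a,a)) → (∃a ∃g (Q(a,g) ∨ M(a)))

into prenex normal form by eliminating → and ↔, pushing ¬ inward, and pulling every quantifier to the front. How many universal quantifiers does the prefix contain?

Eliminate → and ↔ using ¬ and ∨.
  ¬¬(∃a Q(a,a)) ∨ (∃a ∃g (Q(a,g) ∨ M(a)))
Drive negations inward (¬∀x A ≡ ∃x ¬A, ¬∃x A ≡ ∀x ¬A, De Morgan for ∧/∨):
  (∃a Q(a,a)) ∨ (∃a ∃g (Q(a,g) ∨ M(a)))
Standardize variables apart so no two quantifiers bind the same name: a↦x.
  (∃a Q(a,a)) ∨ (∃x ∃g (Q(x,g) ∨ M(x)))
Pull the quantifiers to the front (each side's bound variable is not free in the other side):
  ∃a ∃x ∃g (Q(a,a) ∨ Q(x,g) ∨ M(x))
The prefix is ∃a ∃x ∃g: 0 universal, 3 existential.

0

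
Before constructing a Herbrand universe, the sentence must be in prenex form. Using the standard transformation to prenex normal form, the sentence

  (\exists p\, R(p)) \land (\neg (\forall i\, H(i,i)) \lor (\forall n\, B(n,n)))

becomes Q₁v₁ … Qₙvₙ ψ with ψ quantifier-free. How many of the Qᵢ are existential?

2

Push ¬ through the quantifiers and connectives to reach negation normal form:
  (\exists p\, R(p)) \land ((\exists i\, \neg H(i,i)) \lor (\forall n\, B(n,n)))
All bound variables are already distinct, so no renaming is needed.
Extract every quantifier outward, since the variables are now distinct and don't occur free across branches:
  \exists p\, \exists i\, \forall n\, (R(p) \land (\neg H(i,i) \lor B(n,n)))
The prefix is \exists p \exists i \forall n: 1 universal, 2 existential.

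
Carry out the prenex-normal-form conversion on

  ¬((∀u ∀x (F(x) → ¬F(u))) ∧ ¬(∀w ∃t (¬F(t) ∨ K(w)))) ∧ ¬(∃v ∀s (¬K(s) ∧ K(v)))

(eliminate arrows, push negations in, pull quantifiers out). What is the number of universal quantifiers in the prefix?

Rewrite implications/biconditionals: A → B as ¬A ∨ B.
  ¬((∀u ∀x (¬F(x) ∨ ¬F(u))) ∧ ¬(∀w ∃t (¬F(t) ∨ K(w)))) ∧ ¬(∃v ∀s (¬K(s) ∧ K(v)))
Drive negations inward (¬∀x A ≡ ∃x ¬A, ¬∃x A ≡ ∀x ¬A, De Morgan for ∧/∨):
  ((∃u ∃x (F(x) ∧ F(u))) ∨ (∀w ∃t (¬F(t) ∨ K(w)))) ∧ (∀v ∃s (K(s) ∨ ¬K(v)))
All bound variables are already distinct, so no renaming is needed.
Finally move all quantifiers to the prefix:
  ∃u ∃x ∀w ∃t ∀v ∃s ((F(x) ∧ F(u) ∨ ¬F(t) ∨ K(w)) ∧ (K(s) ∨ ¬K(v)))
The prefix is ∃u ∃x ∀w ∃t ∀v ∃s: 2 universal, 4 existential.

2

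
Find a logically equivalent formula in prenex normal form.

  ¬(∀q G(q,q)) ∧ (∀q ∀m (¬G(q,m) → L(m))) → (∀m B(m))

∀q ∃z ∃m ∀x1 (G(q,q) ∨ ¬G(z,m) ∧ ¬L(m) ∨ B(x1))

Rewrite implications/biconditionals: A → B as ¬A ∨ B.
  ¬(¬(∀q G(q,q)) ∧ (∀q ∀m (¬¬G(q,m) ∨ L(m)))) ∨ (∀m B(m))
Drive negations inward (¬∀x A ≡ ∃x ¬A, ¬∃x A ≡ ∀x ¬A, De Morgan for ∧/∨):
  (∀q G(q,q)) ∨ (∃q ∃m (¬G(q,m) ∧ ¬L(m))) ∨ (∀m B(m))
Standardize variables apart so no two quantifiers bind the same name: q↦z, m↦x1.
  (∀q G(q,q)) ∨ (∃z ∃m (¬G(z,m) ∧ ¬L(m))) ∨ (∀x1 B(x1))
Pull the quantifiers to the front (each side's bound variable is not free in the other side):
  ∀q ∃z ∃m ∀x1 (G(q,q) ∨ ¬G(z,m) ∧ ¬L(m) ∨ B(x1))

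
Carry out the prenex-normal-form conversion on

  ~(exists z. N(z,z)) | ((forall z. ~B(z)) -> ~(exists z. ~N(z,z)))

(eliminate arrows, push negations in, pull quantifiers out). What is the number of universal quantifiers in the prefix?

2

First replace A → B with ¬A ∨ B.
  ~(exists z. N(z,z)) | ~(forall z. ~B(z)) | ~(exists z. ~N(z,z))
Push ¬ through the quantifiers and connectives to reach negation normal form:
  (forall z. ~N(z,z)) | (exists z. B(z)) | (forall z. N(z,z))
Rename bound variables to avoid capture: z↦v, z↦q.
  (forall z. ~N(z,z)) | (exists v. B(v)) | (forall q. N(q,q))
Finally move all quantifiers to the prefix:
  forall z. exists v. forall q. (~N(z,z) | B(v) | N(q,q))
The prefix is forall z exists v forall q: 2 universal, 1 existential.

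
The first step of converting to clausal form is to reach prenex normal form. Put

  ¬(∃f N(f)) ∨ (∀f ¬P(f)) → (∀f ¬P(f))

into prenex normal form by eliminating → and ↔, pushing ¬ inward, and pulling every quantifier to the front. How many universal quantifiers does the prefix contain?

First replace A → B with ¬A ∨ B.
  ¬(¬(∃f N(f)) ∨ (∀f ¬P(f))) ∨ (∀f ¬P(f))
Drive negations inward (¬∀x A ≡ ∃x ¬A, ¬∃x A ≡ ∀x ¬A, De Morgan for ∧/∨):
  (∃f N(f)) ∧ (∃f P(f)) ∨ (∀f ¬P(f))
Standardize variables apart so no two quantifiers bind the same name: f↦x1, f↦u.
  (∃f N(f)) ∧ (∃x1 P(x1)) ∨ (∀u ¬P(u))
Extract every quantifier outward, since the variables are now distinct and don't occur free across branches:
  ∃f ∃x1 ∀u (N(f) ∧ P(x1) ∨ ¬P(u))
The prefix is ∃f ∃x1 ∀u: 1 universal, 2 existential.

1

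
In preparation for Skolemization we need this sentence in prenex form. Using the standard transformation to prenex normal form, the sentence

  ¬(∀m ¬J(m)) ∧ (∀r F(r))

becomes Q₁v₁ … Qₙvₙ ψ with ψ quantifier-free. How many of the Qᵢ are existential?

Move each ¬ inward, flipping quantifiers it crosses:
  (∃m J(m)) ∧ (∀r F(r))
Pull the quantifiers to the front (each side's bound variable is not free in the other side):
  ∃m ∀r (J(m) ∧ F(r))
The prefix is ∃m ∀r: 1 universal, 1 existential.

1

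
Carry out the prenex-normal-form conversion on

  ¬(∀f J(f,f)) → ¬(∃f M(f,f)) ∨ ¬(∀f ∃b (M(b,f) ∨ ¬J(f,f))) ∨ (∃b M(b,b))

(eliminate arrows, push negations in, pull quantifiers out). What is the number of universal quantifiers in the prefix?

Rewrite implications/biconditionals: A → B as ¬A ∨ B.
  ¬¬(∀f J(f,f)) ∨ ¬(∃f M(f,f)) ∨ ¬(∀f ∃b (M(b,f) ∨ ¬J(f,f))) ∨ (∃b M(b,b))
Drive negations inward (¬∀x A ≡ ∃x ¬A, ¬∃x A ≡ ∀x ¬A, De Morgan for ∧/∨):
  (∀f J(f,f)) ∨ (∀f ¬M(f,f)) ∨ (∃f ∀b (¬M(b,f) ∧ J(f,f))) ∨ (∃b M(b,b))
Give each quantifier a distinct variable: f↦s, f↦w1, b↦p.
  (∀f J(f,f)) ∨ (∀s ¬M(s,s)) ∨ (∃w1 ∀b (¬M(b,w1) ∧ J(w1,w1))) ∨ (∃p M(p,p))
Pull the quantifiers to the front (each side's bound variable is not free in the other side):
  ∀f ∀s ∃w1 ∀b ∃p (J(f,f) ∨ ¬M(s,s) ∨ ¬M(b,w1) ∧ J(w1,w1) ∨ M(p,p))
The prefix is ∀f ∀s ∃w1 ∀b ∃p: 3 universal, 2 existential.

3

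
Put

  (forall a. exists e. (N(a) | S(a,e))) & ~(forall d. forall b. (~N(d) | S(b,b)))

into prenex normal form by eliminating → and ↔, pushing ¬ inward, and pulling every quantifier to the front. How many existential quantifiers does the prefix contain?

3

Move each ¬ inward, flipping quantifiers it crosses:
  (forall a. exists e. (N(a) | S(a,e))) & (exists d. exists b. (N(d) & ~S(b,b)))
All bound variables are already distinct, so no renaming is needed.
Extract every quantifier outward, since the variables are now distinct and don't occur free across branches:
  forall a. exists e. exists d. exists b. ((N(a) | S(a,e)) & N(d) & ~S(b,b))
The prefix is forall a exists e exists d exists b: 1 universal, 3 existential.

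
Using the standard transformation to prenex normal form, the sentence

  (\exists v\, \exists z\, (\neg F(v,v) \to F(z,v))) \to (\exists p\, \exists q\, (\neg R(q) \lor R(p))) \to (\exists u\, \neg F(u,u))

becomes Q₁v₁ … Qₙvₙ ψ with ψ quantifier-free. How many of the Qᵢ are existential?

First replace A → B with ¬A ∨ B.
  \neg (\exists v\, \exists z\, (\neg \neg F(v,v) \lor F(z,v))) \lor \neg (\exists p\, \exists q\, (\neg R(q) \lor R(p))) \lor (\exists u\, \neg F(u,u))
Drive negations inward (¬∀x A ≡ ∃x ¬A, ¬∃x A ≡ ∀x ¬A, De Morgan for ∧/∨):
  (\forall v\, \forall z\, (\neg F(v,v) \land \neg F(z,v))) \lor (\forall p\, \forall q\, (R(q) \land \neg R(p))) \lor (\exists u\, \neg F(u,u))
Finally move all quantifiers to the prefix:
  \forall v\, \forall z\, \forall p\, \forall q\, \exists u\, (\neg F(v,v) \land \neg F(z,v) \lor R(q) \land \neg R(p) \lor \neg F(u,u))
The prefix is \forall v \forall z \forall p \forall q \exists u: 4 universal, 1 existential.

1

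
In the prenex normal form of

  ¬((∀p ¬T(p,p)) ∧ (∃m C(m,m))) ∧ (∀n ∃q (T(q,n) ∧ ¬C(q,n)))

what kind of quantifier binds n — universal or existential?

Drive negations inward (¬∀x A ≡ ∃x ¬A, ¬∃x A ≡ ∀x ¬A, De Morgan for ∧/∨):
  ((∃p T(p,p)) ∨ (∀m ¬C(m,m))) ∧ (∀n ∃q (T(q,n) ∧ ¬C(q,n)))
All bound variables are already distinct, so no renaming is needed.
Finally move all quantifiers to the prefix:
  ∃p ∀m ∀n ∃q ((T(p,p) ∨ ¬C(m,m)) ∧ T(q,n) ∧ ¬C(q,n))
The quantifier ∀n sits under an even number of negations, so it remains universal.

universal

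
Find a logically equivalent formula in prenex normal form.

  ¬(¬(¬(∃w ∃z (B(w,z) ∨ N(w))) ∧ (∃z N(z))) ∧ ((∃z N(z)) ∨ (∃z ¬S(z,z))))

Move each ¬ inward, flipping quantifiers it crosses:
  (∀w ∀z (¬B(w,z) ∧ ¬N(w))) ∧ (∃z N(z)) ∨ (∀z ¬N(z)) ∧ (∀z S(z,z))
Give each quantifier a distinct variable: z↦z1, z↦t, z↦x1.
  (∀w ∀z (¬B(w,z) ∧ ¬N(w))) ∧ (∃z1 N(z1)) ∨ (∀t ¬N(t)) ∧ (∀x1 S(x1,x1))
Extract every quantifier outward, since the variables are now distinct and don't occur free across branches:
  ∀w ∀z ∃z1 ∀t ∀x1 (¬B(w,z) ∧ ¬N(w) ∧ N(z1) ∨ ¬N(t) ∧ S(x1,x1))

∀w ∀z ∃z1 ∀t ∀x1 (¬B(w,z) ∧ ¬N(w) ∧ N(z1) ∨ ¬N(t) ∧ S(x1,x1))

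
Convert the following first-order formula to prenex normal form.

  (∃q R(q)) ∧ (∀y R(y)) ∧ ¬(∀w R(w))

∃q ∀y ∃w (R(q) ∧ R(y) ∧ ¬R(w))

Move each ¬ inward, flipping quantifiers it crosses:
  (∃q R(q)) ∧ (∀y R(y)) ∧ (∃w ¬R(w))
Finally move all quantifiers to the prefix:
  ∃q ∀y ∃w (R(q) ∧ R(y) ∧ ¬R(w))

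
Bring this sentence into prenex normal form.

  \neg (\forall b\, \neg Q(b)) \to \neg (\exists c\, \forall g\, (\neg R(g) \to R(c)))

\forall b\, \forall c\, \exists g\, (\neg Q(b) \lor \neg R(g) \land \neg R(c))

Rewrite implications/biconditionals: A → B as ¬A ∨ B.
  \neg \neg (\forall b\, \neg Q(b)) \lor \neg (\exists c\, \forall g\, (\neg \neg R(g) \lor R(c)))
Push ¬ through the quantifiers and connectives to reach negation normal form:
  (\forall b\, \neg Q(b)) \lor (\forall c\, \exists g\, (\neg R(g) \land \neg R(c)))
All bound variables are already distinct, so no renaming is needed.
Extract every quantifier outward, since the variables are now distinct and don't occur free across branches:
  \forall b\, \forall c\, \exists g\, (\neg Q(b) \lor \neg R(g) \land \neg R(c))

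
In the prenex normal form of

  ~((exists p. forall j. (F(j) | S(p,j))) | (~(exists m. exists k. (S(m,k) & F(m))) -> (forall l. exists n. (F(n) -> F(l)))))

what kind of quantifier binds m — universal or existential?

Eliminate → and ↔ using ¬ and ∨.
  ~((exists p. forall j. (F(j) | S(p,j))) | ~~(exists m. exists k. (S(m,k) & F(m))) | (forall l. exists n. (~F(n) | F(l))))
Move each ¬ inward, flipping quantifiers it crosses:
  (forall p. exists j. (~F(j) & ~S(p,j))) & (forall m. forall k. (~S(m,k) | ~F(m))) & (exists l. forall n. (F(n) & ~F(l)))
Pull the quantifiers to the front (each side's bound variable is not free in the other side):
  forall p. exists j. forall m. forall k. exists l. forall n. (~F(j) & ~S(p,j) & (~S(m,k) | ~F(m)) & F(n) & ~F(l))
The quantifier exists m sits under an odd number of negations (counting the antecedent side of each →), so it flips to forall m.

universal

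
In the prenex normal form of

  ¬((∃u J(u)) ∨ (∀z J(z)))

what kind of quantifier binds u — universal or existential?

Drive negations inward (¬∀x A ≡ ∃x ¬A, ¬∃x A ≡ ∀x ¬A, De Morgan for ∧/∨):
  (∀u ¬J(u)) ∧ (∃z ¬J(z))
Pull the quantifiers to the front (each side's bound variable is not free in the other side):
  ∀u ∃z (¬J(u) ∧ ¬J(z))
The quantifier ∃u sits under an odd number of negations, so it flips to ∀u.

universal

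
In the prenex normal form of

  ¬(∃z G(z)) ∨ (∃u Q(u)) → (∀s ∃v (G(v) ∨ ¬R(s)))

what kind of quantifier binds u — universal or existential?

Eliminate → and ↔ using ¬ and ∨.
  ¬(¬(∃z G(z)) ∨ (∃u Q(u))) ∨ (∀s ∃v (G(v) ∨ ¬R(s)))
Move each ¬ inward, flipping quantifiers it crosses:
  (∃z G(z)) ∧ (∀u ¬Q(u)) ∨ (∀s ∃v (G(v) ∨ ¬R(s)))
All bound variables are already distinct, so no renaming is needed.
Extract every quantifier outward, since the variables are now distinct and don't occur free across branches:
  ∃z ∀u ∀s ∃v (G(z) ∧ ¬Q(u) ∨ G(v) ∨ ¬R(s))
The quantifier ∃u sits under an odd number of negations (counting the antecedent side of each →), so it flips to ∀u.

universal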